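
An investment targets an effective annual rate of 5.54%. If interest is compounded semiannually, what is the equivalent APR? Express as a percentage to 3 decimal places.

(1 + r/2)^2 − 1 = 0.0554, so 1 + r/2 = 1.0554^(1/2).
r/2 = 0.027327, so r = 0.054653 = 5.465%.

5.465%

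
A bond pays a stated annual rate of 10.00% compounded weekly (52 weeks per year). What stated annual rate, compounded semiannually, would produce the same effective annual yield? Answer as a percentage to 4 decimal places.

10.2441%

EAR = (1 + 0.1000/52)^52 − 1 = 0.105065.
Solve (1 + r/2)^2 = 1.105065: r/2 = 1.105065^(1/2) − 1 = 0.051221, so r = 0.102441 = 10.2441%.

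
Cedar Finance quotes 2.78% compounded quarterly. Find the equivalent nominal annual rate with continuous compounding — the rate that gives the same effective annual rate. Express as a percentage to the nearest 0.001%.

2.770%

EAR = (1 + 0.0278/4)^4 − 1 = 0.028091.
Equivalent continuous rate: r = ln(1 + 0.028091) = 0.027704 = 2.770%.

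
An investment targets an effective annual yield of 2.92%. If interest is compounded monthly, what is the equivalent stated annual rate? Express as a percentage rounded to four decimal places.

(1 + r/12)^12 − 1 = 0.0292, so 1 + r/12 = 1.0292^(1/12).
r/12 = 0.002401, so r = 0.028816 = 2.8816%.

2.8816%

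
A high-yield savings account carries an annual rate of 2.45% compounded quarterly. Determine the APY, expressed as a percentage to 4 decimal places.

EAR = (1 + 0.0245/4)^4 − 1.
= (1 + 0.006125)^4 − 1 = 1.024726 − 1 = 2.4726%.

2.4726%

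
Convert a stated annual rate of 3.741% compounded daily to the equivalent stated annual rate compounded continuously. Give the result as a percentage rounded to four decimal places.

EAR = (1 + 0.03741/365)^365 − 1 = 0.038117.
Equivalent continuous rate: r = ln(1 + 0.038117) = 0.037408 = 3.7408%.

3.7408%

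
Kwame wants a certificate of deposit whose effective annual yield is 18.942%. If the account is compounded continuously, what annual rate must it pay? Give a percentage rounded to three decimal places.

17.347%

Continuous: nominal r satisfies e^r − 1 = 0.18942.
r = ln(1 + 0.18942) = ln(1.18942) = 0.173466 = 17.347%.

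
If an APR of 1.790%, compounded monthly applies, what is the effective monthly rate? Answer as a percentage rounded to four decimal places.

With a nominal annual rate compounded monthly, the periodic rate is the nominal rate divided by 12.
i = 0.01790 / 12 = 0.0014917 = 0.1492%.

0.1492%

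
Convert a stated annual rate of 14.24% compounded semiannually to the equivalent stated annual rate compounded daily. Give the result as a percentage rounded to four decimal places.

EAR = (1 + 0.1424/2)^2 − 1 = 0.147469.
Solve (1 + r/365)^365 = 1.147469: r/365 = 1.147469^(1/365) − 1 = 0.000377, so r = 0.137585 = 13.7585%.

13.7585%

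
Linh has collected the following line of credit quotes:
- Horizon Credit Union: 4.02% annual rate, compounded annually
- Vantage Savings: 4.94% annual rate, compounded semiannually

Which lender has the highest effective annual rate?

Horizon Credit Union: compounded annually, EAR = 4.020%
Vantage Savings: (1 + 0.0494/2)^2 − 1 = 5.001%
The highest effective annual rate is Vantage Savings at 5.001%.

Vantage Savings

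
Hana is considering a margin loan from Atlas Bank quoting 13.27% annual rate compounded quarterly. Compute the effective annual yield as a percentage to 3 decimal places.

EAR = (1 + 0.1327/4)^4 − 1.
= (1 + 0.033175)^4 − 1 = 1.139451 − 1 = 13.945%.

13.945%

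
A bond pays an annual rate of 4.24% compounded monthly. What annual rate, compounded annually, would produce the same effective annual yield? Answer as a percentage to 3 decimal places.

4.323%

EAR = (1 + 0.0424/12)^12 − 1 = 0.043234.
Compounded annually, the equivalent nominal rate is the EAR itself: 4.323%.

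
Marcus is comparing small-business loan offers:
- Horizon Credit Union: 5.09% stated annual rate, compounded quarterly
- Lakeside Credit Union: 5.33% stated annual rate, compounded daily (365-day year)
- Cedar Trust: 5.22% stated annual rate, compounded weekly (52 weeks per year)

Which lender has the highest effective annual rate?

Horizon Credit Union: (1 + 0.0509/4)^4 − 1 = 5.188%
Lakeside Credit Union: (1 + 0.0533/365)^365 − 1 = 5.474%
Cedar Trust: (1 + 0.0522/52)^52 − 1 = 5.356%
The highest effective annual rate is Lakeside Credit Union at 5.474%.

Lakeside Credit Union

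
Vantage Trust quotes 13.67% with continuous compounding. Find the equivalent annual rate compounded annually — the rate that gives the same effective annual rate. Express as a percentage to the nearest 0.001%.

EAR under continuous compounding: e^0.1367 − 1 = 0.146484.
Compounded annually, the equivalent nominal rate is the EAR itself: 14.648%.

14.648%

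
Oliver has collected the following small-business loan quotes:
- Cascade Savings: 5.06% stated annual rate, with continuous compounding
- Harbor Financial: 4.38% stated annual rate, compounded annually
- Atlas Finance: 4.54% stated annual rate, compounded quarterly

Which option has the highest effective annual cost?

Cascade Savings: e^0.0506 − 1 = 5.190%
Harbor Financial: compounded annually, EAR = 4.380%
Atlas Finance: (1 + 0.0454/4)^4 − 1 = 4.618%
The highest effective annual rate is Cascade Savings at 5.190%.

Cascade Savings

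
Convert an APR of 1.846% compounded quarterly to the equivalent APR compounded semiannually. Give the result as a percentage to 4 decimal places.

EAR = (1 + 0.01846/4)^4 − 1 = 0.018588.
Solve (1 + r/2)^2 = 1.018588: r/2 = 1.018588^(1/2) − 1 = 0.009251, so r = 0.018503 = 1.8503%.

1.8503%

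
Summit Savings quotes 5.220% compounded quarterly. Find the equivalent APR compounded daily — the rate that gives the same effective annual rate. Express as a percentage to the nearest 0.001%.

5.187%

EAR = (1 + 0.05220/4)^4 − 1 = 0.053231.
Solve (1 + r/365)^365 = 1.053231: r/365 = 1.053231^(1/365) − 1 = 0.000142, so r = 0.051866 = 5.187%.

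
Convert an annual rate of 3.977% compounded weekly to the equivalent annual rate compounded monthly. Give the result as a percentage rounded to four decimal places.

3.9821%

EAR = (1 + 0.03977/52)^52 − 1 = 0.040556.
Solve (1 + r/12)^12 = 1.040556: r/12 = 1.040556^(1/12) − 1 = 0.003318, so r = 0.039821 = 3.9821%.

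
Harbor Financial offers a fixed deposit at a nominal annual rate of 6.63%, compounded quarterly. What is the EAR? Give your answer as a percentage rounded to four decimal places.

6.7967%

EAR = (1 + 0.0663/4)^4 − 1.
= (1 + 0.016575)^4 − 1 = 1.067967 − 1 = 6.7967%.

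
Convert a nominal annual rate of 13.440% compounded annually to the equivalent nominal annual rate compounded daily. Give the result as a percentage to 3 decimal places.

12.613%

Compounded annually, EAR = nominal = 0.134400.
Solve (1 + r/365)^365 = 1.134400: r/365 = 1.134400^(1/365) − 1 = 0.000346, so r = 0.126126 = 12.613%.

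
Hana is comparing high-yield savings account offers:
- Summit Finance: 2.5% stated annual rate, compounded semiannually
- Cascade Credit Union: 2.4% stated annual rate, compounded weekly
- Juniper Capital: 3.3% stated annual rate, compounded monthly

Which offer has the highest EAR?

Juniper Capital

Summit Finance: (1 + 0.025/2)^2 − 1 = 2.516%
Cascade Credit Union: (1 + 0.024/52)^52 − 1 = 2.428%
Juniper Capital: (1 + 0.033/12)^12 − 1 = 3.350%
The highest effective annual rate is Juniper Capital at 3.350%.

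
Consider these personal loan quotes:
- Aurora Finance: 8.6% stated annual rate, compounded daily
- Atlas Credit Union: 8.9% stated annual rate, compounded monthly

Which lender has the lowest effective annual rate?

Aurora Finance: (1 + 0.086/365)^365 − 1 = 8.980%
Atlas Credit Union: (1 + 0.089/12)^12 − 1 = 9.272%
The lowest effective annual rate is Aurora Finance at 8.980%.

Aurora Finance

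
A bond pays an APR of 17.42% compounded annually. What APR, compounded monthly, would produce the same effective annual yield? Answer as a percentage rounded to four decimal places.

16.1666%

Compounded annually, EAR = nominal = 0.174200.
Solve (1 + r/12)^12 = 1.174200: r/12 = 1.174200^(1/12) − 1 = 0.013472, so r = 0.161666 = 16.1666%.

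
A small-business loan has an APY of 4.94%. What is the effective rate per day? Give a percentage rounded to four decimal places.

The per-day rate i satisfies (1 + i)^365 = 1 + 0.0494.
i = 1.0494^(1/365) − 1 = 0.0001321 = 0.0132%.

0.0132%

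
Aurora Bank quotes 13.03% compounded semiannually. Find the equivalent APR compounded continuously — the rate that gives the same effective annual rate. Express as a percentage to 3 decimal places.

EAR = (1 + 0.1303/2)^2 − 1 = 0.134545.
Equivalent continuous rate: r = ln(1 + 0.134545) = 0.126231 = 12.623%.

12.623%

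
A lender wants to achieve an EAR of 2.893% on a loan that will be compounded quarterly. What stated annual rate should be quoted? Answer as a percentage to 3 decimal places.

(1 + r/4)^4 − 1 = 0.02893, so 1 + r/4 = 1.02893^(1/4).
r/4 = 0.007155, so r = 0.028621 = 2.862%.

2.862%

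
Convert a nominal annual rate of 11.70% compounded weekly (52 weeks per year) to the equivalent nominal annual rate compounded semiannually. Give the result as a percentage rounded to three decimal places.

12.035%

EAR = (1 + 0.1170/52)^52 − 1 = 0.123972.
Solve (1 + r/2)^2 = 1.123972: r/2 = 1.123972^(1/2) − 1 = 0.060175, so r = 0.120351 = 12.035%.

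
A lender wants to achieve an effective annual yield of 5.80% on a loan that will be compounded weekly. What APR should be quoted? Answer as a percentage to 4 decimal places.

5.6411%

(1 + r/52)^52 − 1 = 0.0580, so 1 + r/52 = 1.0580^(1/52).
r/52 = 0.001085, so r = 0.056411 = 5.6411%.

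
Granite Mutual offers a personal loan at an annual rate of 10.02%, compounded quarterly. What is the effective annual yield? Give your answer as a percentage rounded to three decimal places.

10.403%

EAR = (1 + 0.1002/4)^4 − 1.
= (1 + 0.025050)^4 − 1 = 1.104028 − 1 = 10.403%.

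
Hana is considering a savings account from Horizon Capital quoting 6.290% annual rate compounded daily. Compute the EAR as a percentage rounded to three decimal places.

6.491%

EAR = (1 + 0.06290/365)^365 − 1.
= 1.064915 − 1 = 6.491%.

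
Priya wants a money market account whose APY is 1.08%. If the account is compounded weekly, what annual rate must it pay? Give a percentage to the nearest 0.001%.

(1 + r/52)^52 − 1 = 0.0108, so 1 + r/52 = 1.0108^(1/52).
r/52 = 0.000207, so r = 0.010743 = 1.074%.

1.074%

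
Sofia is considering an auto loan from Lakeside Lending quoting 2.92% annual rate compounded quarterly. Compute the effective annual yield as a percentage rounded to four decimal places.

2.9521%

EAR = (1 + 0.0292/4)^4 − 1.
= (1 + 0.007300)^4 − 1 = 1.029521 − 1 = 2.9521%.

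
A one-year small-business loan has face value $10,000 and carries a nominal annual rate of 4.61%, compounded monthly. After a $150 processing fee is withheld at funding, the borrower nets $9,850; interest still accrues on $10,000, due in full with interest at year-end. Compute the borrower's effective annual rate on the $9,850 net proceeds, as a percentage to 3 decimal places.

6.303%

Amount owed after one year: 10,000 × (1 + 0.0461/12)^12 = 10,000 × 1.047087 = $10,470.87.
Effective rate on net proceeds: 10,470.87 / 9,850 − 1 = 0.063032 = 6.303%.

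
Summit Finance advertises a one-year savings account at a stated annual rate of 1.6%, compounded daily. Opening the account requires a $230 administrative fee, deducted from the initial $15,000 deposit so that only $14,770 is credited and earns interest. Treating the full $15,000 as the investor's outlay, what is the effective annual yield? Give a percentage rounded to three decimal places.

Value after one year: 14,770 × (1 + 0.016/365)^365 = 14,770 × 1.016128 = $15,008.22.
Effective yield on the $15,000 outlay: 15,008.22 / 15,000 − 1 = 0.000548 = 0.055%.

0.055%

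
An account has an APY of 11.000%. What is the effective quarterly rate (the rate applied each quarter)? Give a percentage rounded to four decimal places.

The per-quarter rate i satisfies (1 + i)^4 = 1 + 0.11000.
i = 1.11000^(1/4) − 1 = 0.0264333 = 2.6433%.

2.6433%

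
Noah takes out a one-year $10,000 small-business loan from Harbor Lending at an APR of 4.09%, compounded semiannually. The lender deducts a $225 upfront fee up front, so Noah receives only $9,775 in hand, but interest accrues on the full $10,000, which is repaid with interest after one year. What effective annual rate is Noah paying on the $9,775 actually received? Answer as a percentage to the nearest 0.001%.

Amount owed after one year: 10,000 × (1 + 0.0409/2)^2 = 10,000 × 1.041318 = $10,413.18.
Effective rate on net proceeds: 10,413.18 / 9,775 − 1 = 0.065287 = 6.529%.

6.529%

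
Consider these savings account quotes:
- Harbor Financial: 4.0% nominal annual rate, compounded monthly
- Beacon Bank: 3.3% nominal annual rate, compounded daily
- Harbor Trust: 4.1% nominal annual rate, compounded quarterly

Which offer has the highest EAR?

Harbor Financial: (1 + 0.040/12)^12 − 1 = 4.074%
Beacon Bank: (1 + 0.033/365)^365 − 1 = 3.355%
Harbor Trust: (1 + 0.041/4)^4 − 1 = 4.163%
The highest effective annual rate is Harbor Trust at 4.163%.

Harbor Trust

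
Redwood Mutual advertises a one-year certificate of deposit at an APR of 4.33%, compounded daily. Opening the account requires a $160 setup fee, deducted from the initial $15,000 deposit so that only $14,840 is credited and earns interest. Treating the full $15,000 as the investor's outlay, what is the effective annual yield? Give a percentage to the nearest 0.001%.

Value after one year: 14,840 × (1 + 0.0433/365)^365 = 14,840 × 1.044248 = $15,496.65.
Effective yield on the $15,000 outlay: 15,496.65 / 15,000 − 1 = 0.033110 = 3.311%.

3.311%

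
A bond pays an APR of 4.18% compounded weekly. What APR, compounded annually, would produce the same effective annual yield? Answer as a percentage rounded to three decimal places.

EAR = (1 + 0.0418/52)^52 − 1 = 0.042668.
Compounded annually, the equivalent nominal rate is the EAR itself: 4.267%.

4.267%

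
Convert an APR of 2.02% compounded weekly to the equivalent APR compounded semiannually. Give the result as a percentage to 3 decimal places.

EAR = (1 + 0.0202/52)^52 − 1 = 0.020401.
Solve (1 + r/2)^2 = 1.020401: r/2 = 1.020401^(1/2) − 1 = 0.010149, so r = 0.020298 = 2.030%.

2.030%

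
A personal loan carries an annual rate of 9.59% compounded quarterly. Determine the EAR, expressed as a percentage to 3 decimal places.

EAR = (1 + 0.0959/4)^4 − 1.
= 1.099404 − 1 = 9.940%.

9.940%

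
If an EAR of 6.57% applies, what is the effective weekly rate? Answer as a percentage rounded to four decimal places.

0.1224%

The per-week rate i satisfies (1 + i)^52 = 1 + 0.0657.
i = 1.0657^(1/52) − 1 = 0.0012244 = 0.1224%.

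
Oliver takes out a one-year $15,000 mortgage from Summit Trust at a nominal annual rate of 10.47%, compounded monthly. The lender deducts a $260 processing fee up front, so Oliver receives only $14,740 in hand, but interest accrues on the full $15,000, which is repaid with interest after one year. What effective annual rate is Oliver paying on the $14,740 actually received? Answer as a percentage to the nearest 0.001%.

12.945%

Amount owed after one year: 15,000 × (1 + 0.1047/12)^12 = 15,000 × 1.109873 = $16,648.10.
Effective rate on net proceeds: 16,648.10 / 14,740 − 1 = 0.129450 = 12.945%.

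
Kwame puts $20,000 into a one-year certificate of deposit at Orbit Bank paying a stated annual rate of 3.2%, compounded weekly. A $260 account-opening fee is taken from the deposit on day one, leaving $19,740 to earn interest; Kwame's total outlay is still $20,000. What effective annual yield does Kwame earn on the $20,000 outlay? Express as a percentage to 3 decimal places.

Value after one year: 19,740 × (1 + 0.032/52)^52 = 19,740 × 1.032507 = $20,381.69.
Effective yield on the $20,000 outlay: 20,381.69 / 20,000 − 1 = 0.019085 = 1.908%.

1.908%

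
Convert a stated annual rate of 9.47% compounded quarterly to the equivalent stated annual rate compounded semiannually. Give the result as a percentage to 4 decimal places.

9.5821%

EAR = (1 + 0.0947/4)^4 − 1 = 0.098116.
Solve (1 + r/2)^2 = 1.098116: r/2 = 1.098116^(1/2) − 1 = 0.047911, so r = 0.095821 = 9.5821%.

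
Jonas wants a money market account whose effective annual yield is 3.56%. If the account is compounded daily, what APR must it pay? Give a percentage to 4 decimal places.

(1 + r/365)^365 − 1 = 0.0356, so 1 + r/365 = 1.0356^(1/365).
r/365 = 0.000096, so r = 0.034983 = 3.4983%.

3.4983%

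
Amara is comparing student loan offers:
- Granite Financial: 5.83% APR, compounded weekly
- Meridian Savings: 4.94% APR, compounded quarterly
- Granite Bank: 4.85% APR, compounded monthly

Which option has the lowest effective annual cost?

Granite Financial: (1 + 0.0583/52)^52 − 1 = 6.000%
Meridian Savings: (1 + 0.0494/4)^4 − 1 = 5.032%
Granite Bank: (1 + 0.0485/12)^12 − 1 = 4.959%
The lowest effective annual rate is Granite Bank at 4.959%.

Granite Bank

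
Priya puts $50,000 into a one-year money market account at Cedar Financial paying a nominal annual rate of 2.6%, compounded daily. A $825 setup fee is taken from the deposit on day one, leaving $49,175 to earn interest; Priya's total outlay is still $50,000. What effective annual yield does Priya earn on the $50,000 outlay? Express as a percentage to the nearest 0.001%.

0.941%

Value after one year: 49,175 × (1 + 0.026/365)^365 = 49,175 × 1.026340 = $50,470.27.
Effective yield on the $50,000 outlay: 50,470.27 / 50,000 − 1 = 0.009405 = 0.941%.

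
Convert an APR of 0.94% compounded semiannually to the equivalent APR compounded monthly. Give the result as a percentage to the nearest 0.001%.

0.938%

EAR = (1 + 0.0094/2)^2 − 1 = 0.009422.
Solve (1 + r/12)^12 = 1.009422: r/12 = 1.009422^(1/12) − 1 = 0.000782, so r = 0.009382 = 0.938%.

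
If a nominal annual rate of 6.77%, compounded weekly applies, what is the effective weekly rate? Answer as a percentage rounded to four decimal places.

0.1302%

With a nominal annual rate compounded weekly, the periodic rate is the nominal rate divided by 52.
i = 0.0677 / 52 = 0.0013019 = 0.1302%.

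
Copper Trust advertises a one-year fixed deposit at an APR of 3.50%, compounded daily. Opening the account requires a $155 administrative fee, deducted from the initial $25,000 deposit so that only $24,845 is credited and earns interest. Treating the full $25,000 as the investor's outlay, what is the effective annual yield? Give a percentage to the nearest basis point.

2.92%

Value after one year: 24,845 × (1 + 0.0350/365)^365 = 24,845 × 1.035618 = $25,729.93.
Effective yield on the $25,000 outlay: 25,729.93 / 25,000 − 1 = 0.029197 = 2.92%.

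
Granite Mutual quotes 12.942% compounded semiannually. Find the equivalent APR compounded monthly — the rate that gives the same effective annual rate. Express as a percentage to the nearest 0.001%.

12.606%

EAR = (1 + 0.12942/2)^2 − 1 = 0.133607.
Solve (1 + r/12)^12 = 1.133607: r/12 = 1.133607^(1/12) − 1 = 0.010505, so r = 0.126062 = 12.606%.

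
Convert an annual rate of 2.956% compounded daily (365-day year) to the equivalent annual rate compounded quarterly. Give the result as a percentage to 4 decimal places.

EAR = (1 + 0.02956/365)^365 − 1 = 0.030000.
Solve (1 + r/4)^4 = 1.030000: r/4 = 1.030000^(1/4) − 1 = 0.007417, so r = 0.029668 = 2.9668%.

2.9668%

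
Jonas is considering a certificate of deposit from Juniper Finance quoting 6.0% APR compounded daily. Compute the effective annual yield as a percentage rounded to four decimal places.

6.1831%

EAR = (1 + 0.060/365)^365 − 1.
= (1 + 0.000164)^365 − 1 = 1.061831 − 1 = 6.1831%.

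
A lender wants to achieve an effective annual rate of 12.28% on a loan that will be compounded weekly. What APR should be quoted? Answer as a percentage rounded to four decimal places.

11.5955%

(1 + r/52)^52 − 1 = 0.1228, so 1 + r/52 = 1.1228^(1/52).
r/52 = 0.002230, so r = 0.115955 = 11.5955%.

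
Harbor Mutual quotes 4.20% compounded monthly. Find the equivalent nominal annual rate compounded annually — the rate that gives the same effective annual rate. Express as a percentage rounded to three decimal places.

EAR = (1 + 0.0420/12)^12 − 1 = 0.042818.
Compounded annually, the equivalent nominal rate is the EAR itself: 4.282%.

4.282%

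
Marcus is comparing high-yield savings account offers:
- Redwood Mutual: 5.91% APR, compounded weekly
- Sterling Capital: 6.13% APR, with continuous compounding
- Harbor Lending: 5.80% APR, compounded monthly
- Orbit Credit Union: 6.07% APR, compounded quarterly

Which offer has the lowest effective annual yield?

Redwood Mutual: (1 + 0.0591/52)^52 − 1 = 6.085%
Sterling Capital: e^0.0613 − 1 = 6.322%
Harbor Lending: (1 + 0.0580/12)^12 − 1 = 5.957%
Orbit Credit Union: (1 + 0.0607/4)^4 − 1 = 6.210%
The lowest effective annual rate is Harbor Lending at 5.957%.

Harbor Lending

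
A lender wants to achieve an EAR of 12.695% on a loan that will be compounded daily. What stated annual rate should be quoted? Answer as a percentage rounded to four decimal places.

(1 + r/365)^365 − 1 = 0.12695, so 1 + r/365 = 1.12695^(1/365).
r/365 = 0.000327, so r = 0.119534 = 11.9534%.

11.9534%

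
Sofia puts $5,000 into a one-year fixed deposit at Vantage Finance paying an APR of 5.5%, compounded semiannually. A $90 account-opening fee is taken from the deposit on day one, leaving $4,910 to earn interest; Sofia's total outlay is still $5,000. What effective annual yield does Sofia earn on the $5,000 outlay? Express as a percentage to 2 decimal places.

3.68%

Value after one year: 4,910 × (1 + 0.055/2)^2 = 4,910 × 1.055756 = $5,183.76.
Effective yield on the $5,000 outlay: 5,183.76 / 5,000 − 1 = 0.036753 = 3.68%.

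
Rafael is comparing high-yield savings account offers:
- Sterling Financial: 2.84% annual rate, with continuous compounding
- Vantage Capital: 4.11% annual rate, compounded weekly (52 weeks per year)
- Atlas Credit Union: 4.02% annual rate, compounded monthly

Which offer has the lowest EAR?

Sterling Financial

Sterling Financial: e^0.0284 − 1 = 2.881%
Vantage Capital: (1 + 0.0411/52)^52 − 1 = 4.194%
Atlas Credit Union: (1 + 0.0402/12)^12 − 1 = 4.095%
The lowest effective annual rate is Sterling Financial at 2.881%.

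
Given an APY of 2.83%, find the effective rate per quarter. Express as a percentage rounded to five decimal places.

0.70011%

The per-quarter rate i satisfies (1 + i)^4 = 1 + 0.0283.
i = 1.0283^(1/4) − 1 = 0.0070011 = 0.70011%.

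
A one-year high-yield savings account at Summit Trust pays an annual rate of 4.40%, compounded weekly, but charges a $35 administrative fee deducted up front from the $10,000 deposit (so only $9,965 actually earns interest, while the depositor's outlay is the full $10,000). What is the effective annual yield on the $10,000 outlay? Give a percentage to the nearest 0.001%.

4.131%

Value after one year: 9,965 × (1 + 0.0440/52)^52 = 9,965 × 1.044963 = $10,413.06.
Effective yield on the $10,000 outlay: 10,413.06 / 10,000 − 1 = 0.041306 = 4.131%.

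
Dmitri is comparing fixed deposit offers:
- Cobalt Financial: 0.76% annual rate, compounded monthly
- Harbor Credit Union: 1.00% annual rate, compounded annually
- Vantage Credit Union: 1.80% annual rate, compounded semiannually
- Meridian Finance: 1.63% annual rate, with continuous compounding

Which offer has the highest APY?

Vantage Credit Union

Cobalt Financial: (1 + 0.0076/12)^12 − 1 = 0.763%
Harbor Credit Union: compounded annually, EAR = 1.000%
Vantage Credit Union: (1 + 0.0180/2)^2 − 1 = 1.808%
Meridian Finance: e^0.0163 − 1 = 1.643%
The highest effective annual rate is Vantage Credit Union at 1.808%.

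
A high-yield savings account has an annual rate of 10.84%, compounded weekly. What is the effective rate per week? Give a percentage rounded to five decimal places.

0.20846%

With a nominal annual rate compounded weekly, the periodic rate is the nominal rate divided by 52.
i = 0.1084 / 52 = 0.0020846 = 0.20846%.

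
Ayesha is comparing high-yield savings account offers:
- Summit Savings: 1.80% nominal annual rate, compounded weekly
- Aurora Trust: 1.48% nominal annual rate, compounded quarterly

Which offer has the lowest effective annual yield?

Aurora Trust

Summit Savings: (1 + 0.0180/52)^52 − 1 = 1.816%
Aurora Trust: (1 + 0.0148/4)^4 − 1 = 1.488%
The lowest effective annual rate is Aurora Trust at 1.488%.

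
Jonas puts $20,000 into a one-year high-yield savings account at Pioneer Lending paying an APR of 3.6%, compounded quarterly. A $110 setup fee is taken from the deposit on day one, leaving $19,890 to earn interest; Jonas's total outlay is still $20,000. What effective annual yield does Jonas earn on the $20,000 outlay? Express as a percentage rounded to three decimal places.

3.079%

Value after one year: 19,890 × (1 + 0.036/4)^4 = 19,890 × 1.036489 = $20,615.76.
Effective yield on the $20,000 outlay: 20,615.76 / 20,000 − 1 = 0.030788 = 3.079%.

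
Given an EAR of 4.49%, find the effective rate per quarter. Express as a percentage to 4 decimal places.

1.1041%

The per-quarter rate i satisfies (1 + i)^4 = 1 + 0.0449.
i = 1.0449^(1/4) − 1 = 0.0110408 = 1.1041%.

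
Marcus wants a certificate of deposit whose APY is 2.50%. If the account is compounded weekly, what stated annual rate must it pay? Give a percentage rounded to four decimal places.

2.4698%

(1 + r/52)^52 − 1 = 0.0250, so 1 + r/52 = 1.0250^(1/52).
r/52 = 0.000475, so r = 0.024698 = 2.4698%.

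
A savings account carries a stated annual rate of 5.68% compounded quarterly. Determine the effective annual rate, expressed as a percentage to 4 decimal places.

EAR = (1 + 0.0568/4)^4 − 1.
= 1.058021 − 1 = 5.8021%.

5.8021%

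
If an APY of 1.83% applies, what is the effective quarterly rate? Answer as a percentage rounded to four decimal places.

0.4544%

The per-quarter rate i satisfies (1 + i)^4 = 1 + 0.0183.
i = 1.0183^(1/4) − 1 = 0.0045439 = 0.4544%.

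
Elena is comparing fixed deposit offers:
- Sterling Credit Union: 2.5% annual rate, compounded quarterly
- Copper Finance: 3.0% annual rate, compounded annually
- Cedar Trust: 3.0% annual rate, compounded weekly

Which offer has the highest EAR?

Cedar Trust

Sterling Credit Union: (1 + 0.025/4)^4 − 1 = 2.524%
Copper Finance: compounded annually, EAR = 3.000%
Cedar Trust: (1 + 0.030/52)^52 − 1 = 3.045%
The highest effective annual rate is Cedar Trust at 3.045%.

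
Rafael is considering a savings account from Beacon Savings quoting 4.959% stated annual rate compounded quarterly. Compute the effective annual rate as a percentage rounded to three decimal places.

5.052%

EAR = (1 + 0.04959/4)^4 − 1.
= (1 + 0.012397)^4 − 1 = 1.050520 − 1 = 5.052%.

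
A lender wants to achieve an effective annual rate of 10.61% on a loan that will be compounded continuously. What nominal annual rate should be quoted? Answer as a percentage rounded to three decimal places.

10.084%

Continuous: nominal r satisfies e^r − 1 = 0.1061.
r = ln(1 + 0.1061) = ln(1.1061) = 0.100840 = 10.084%.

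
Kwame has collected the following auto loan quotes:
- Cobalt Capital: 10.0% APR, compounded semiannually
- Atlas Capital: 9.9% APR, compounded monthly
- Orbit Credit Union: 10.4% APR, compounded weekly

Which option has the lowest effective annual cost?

Cobalt Capital: (1 + 0.100/2)^2 − 1 = 10.250%
Atlas Capital: (1 + 0.099/12)^12 − 1 = 10.362%
Orbit Credit Union: (1 + 0.104/52)^52 − 1 = 10.949%
The lowest effective annual rate is Cobalt Capital at 10.250%.

Cobalt Capital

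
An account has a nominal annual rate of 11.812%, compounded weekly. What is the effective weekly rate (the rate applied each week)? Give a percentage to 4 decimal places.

With a nominal annual rate compounded weekly, the periodic rate is the nominal rate divided by 52.
i = 0.11812 / 52 = 0.0022715 = 0.2272%.

0.2272%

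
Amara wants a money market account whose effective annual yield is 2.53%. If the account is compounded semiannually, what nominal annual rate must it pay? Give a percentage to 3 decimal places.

2.514%

(1 + r/2)^2 − 1 = 0.0253, so 1 + r/2 = 1.0253^(1/2).
r/2 = 0.012571, so r = 0.025142 = 2.514%.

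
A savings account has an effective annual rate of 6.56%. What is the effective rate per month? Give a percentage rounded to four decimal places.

0.5309%

The per-month rate i satisfies (1 + i)^12 = 1 + 0.0656.
i = 1.0656^(1/12) − 1 = 0.0053089 = 0.5309%.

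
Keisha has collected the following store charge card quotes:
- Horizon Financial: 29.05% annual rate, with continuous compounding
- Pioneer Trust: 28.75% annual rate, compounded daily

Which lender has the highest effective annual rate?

Horizon Financial: e^0.2905 − 1 = 33.710%
Pioneer Trust: (1 + 0.2875/365)^365 − 1 = 33.294%
The highest effective annual rate is Horizon Financial at 33.710%.

Horizon Financial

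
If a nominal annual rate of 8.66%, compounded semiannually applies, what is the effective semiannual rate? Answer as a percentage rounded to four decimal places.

With a nominal annual rate compounded semiannually, the periodic rate is the nominal rate divided by 2.
i = 0.0866 / 2 = 0.0433000 = 4.3300%.

4.3300%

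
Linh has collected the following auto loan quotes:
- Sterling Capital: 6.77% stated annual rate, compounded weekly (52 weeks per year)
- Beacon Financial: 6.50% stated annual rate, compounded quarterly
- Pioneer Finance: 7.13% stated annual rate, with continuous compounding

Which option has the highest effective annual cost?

Pioneer Finance

Sterling Capital: (1 + 0.0677/52)^52 − 1 = 7.000%
Beacon Financial: (1 + 0.0650/4)^4 − 1 = 6.660%
Pioneer Finance: e^0.0713 − 1 = 7.390%
The highest effective annual rate is Pioneer Finance at 7.390%.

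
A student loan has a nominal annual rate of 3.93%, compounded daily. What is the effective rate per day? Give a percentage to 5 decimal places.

With a nominal annual rate compounded daily, the periodic rate is the nominal rate divided by 365.
i = 0.0393 / 365 = 0.0001077 = 0.01077%.

0.01077%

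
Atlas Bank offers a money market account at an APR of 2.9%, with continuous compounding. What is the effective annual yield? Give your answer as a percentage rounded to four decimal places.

With continuous compounding, EAR = e^0.029 − 1.
e^0.029 = 1.029425, so EAR = 0.029425 = 2.9425%.

2.9425%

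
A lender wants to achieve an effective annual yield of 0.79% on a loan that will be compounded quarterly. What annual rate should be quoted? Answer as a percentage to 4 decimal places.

0.7877%

(1 + r/4)^4 − 1 = 0.0079, so 1 + r/4 = 1.0079^(1/4).
r/4 = 0.001969, so r = 0.007877 = 0.7877%.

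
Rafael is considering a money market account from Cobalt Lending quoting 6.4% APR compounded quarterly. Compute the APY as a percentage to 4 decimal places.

6.5552%

EAR = (1 + 0.064/4)^4 − 1.
= (1 + 0.016000)^4 − 1 = 1.065552 − 1 = 6.5552%.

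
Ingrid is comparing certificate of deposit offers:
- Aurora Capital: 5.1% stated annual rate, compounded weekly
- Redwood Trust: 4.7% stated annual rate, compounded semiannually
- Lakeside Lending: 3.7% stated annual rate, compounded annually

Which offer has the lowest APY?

Lakeside Lending

Aurora Capital: (1 + 0.051/52)^52 − 1 = 5.230%
Redwood Trust: (1 + 0.047/2)^2 − 1 = 4.755%
Lakeside Lending: compounded annually, EAR = 3.700%
The lowest effective annual rate is Lakeside Lending at 3.700%.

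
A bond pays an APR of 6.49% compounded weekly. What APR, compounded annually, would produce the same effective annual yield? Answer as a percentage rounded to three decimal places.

EAR = (1 + 0.0649/52)^52 − 1 = 0.067009.
Compounded annually, the equivalent nominal rate is the EAR itself: 6.701%.

6.701%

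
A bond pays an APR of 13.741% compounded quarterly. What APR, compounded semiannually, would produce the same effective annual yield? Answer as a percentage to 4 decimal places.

EAR = (1 + 0.13741/4)^4 − 1 = 0.144654.
Solve (1 + r/2)^2 = 1.144654: r/2 = 1.144654^(1/2) − 1 = 0.069885, so r = 0.139770 = 13.9770%.

13.9770%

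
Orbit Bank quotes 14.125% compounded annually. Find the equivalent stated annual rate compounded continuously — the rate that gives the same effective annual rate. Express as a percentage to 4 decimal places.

Compounded annually, EAR = nominal = 0.141250.
Equivalent continuous rate: r = ln(1 + 0.141250) = 0.132124 = 13.2124%.

13.2124%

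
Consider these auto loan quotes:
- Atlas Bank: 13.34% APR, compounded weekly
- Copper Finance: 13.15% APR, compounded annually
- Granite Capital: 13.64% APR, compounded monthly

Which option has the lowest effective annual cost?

Atlas Bank: (1 + 0.1334/52)^52 − 1 = 14.251%
Copper Finance: compounded annually, EAR = 13.150%
Granite Capital: (1 + 0.1364/12)^12 − 1 = 14.526%
The lowest effective annual rate is Copper Finance at 13.150%.

Copper Finance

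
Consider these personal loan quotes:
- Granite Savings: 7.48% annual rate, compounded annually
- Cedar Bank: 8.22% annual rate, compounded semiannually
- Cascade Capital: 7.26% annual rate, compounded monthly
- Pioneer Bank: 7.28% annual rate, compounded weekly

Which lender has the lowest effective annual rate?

Granite Savings

Granite Savings: compounded annually, EAR = 7.480%
Cedar Bank: (1 + 0.0822/2)^2 − 1 = 8.389%
Cascade Capital: (1 + 0.0726/12)^12 − 1 = 7.507%
Pioneer Bank: (1 + 0.0728/52)^52 − 1 = 7.546%
The lowest effective annual rate is Granite Savings at 7.480%.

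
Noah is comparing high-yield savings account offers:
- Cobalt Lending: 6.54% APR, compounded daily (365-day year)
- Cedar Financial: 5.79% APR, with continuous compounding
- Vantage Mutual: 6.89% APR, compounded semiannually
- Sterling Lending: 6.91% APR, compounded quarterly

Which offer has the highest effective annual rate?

Sterling Lending

Cobalt Lending: (1 + 0.0654/365)^365 − 1 = 6.758%
Cedar Financial: e^0.0579 − 1 = 5.961%
Vantage Mutual: (1 + 0.0689/2)^2 − 1 = 7.009%
Sterling Lending: (1 + 0.0691/4)^4 − 1 = 7.091%
The highest effective annual rate is Sterling Lending at 7.091%.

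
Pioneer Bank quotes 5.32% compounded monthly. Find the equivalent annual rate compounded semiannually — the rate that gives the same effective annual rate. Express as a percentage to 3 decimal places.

5.379%

EAR = (1 + 0.0532/12)^12 − 1 = 0.054517.
Solve (1 + r/2)^2 = 1.054517: r/2 = 1.054517^(1/2) − 1 = 0.026897, so r = 0.053793 = 5.379%.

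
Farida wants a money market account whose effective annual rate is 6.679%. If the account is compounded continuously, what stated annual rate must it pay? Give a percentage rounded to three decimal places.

6.465%

Continuous: nominal r satisfies e^r − 1 = 0.06679.
r = ln(1 + 0.06679) = ln(1.06679) = 0.064654 = 6.465%.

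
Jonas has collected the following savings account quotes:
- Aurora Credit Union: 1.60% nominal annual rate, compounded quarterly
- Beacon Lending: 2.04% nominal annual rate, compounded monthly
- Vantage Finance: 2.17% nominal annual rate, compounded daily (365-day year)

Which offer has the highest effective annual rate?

Vantage Finance

Aurora Credit Union: (1 + 0.0160/4)^4 − 1 = 1.610%
Beacon Lending: (1 + 0.0204/12)^12 − 1 = 2.059%
Vantage Finance: (1 + 0.0217/365)^365 − 1 = 2.194%
The highest effective annual rate is Vantage Finance at 2.194%.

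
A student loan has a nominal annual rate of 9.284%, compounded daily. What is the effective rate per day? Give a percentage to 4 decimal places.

With a nominal annual rate compounded daily, the periodic rate is the nominal rate divided by 365.
i = 0.09284 / 365 = 0.0002544 = 0.0254%.

0.0254%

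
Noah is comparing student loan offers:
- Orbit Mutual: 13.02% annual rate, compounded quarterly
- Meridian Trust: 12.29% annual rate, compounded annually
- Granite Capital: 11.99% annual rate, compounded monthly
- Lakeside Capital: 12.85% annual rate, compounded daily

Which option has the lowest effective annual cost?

Meridian Trust

Orbit Mutual: (1 + 0.1302/4)^4 − 1 = 13.670%
Meridian Trust: compounded annually, EAR = 12.290%
Granite Capital: (1 + 0.1199/12)^12 − 1 = 12.671%
Lakeside Capital: (1 + 0.1285/365)^365 − 1 = 13.710%
The lowest effective annual rate is Meridian Trust at 12.290%.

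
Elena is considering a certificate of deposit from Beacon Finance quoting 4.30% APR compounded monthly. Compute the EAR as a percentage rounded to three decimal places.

EAR = (1 + 0.0430/12)^12 − 1.
= (1 + 0.003583)^12 − 1 = 1.043858 − 1 = 4.386%.

4.386%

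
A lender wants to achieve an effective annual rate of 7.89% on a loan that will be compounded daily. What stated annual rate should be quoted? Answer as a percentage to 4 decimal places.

7.5950%

(1 + r/365)^365 − 1 = 0.0789, so 1 + r/365 = 1.0789^(1/365).
r/365 = 0.000208, so r = 0.075950 = 7.5950%.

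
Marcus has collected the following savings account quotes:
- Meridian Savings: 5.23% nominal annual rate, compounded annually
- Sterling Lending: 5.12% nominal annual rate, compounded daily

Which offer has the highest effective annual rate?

Meridian Savings: compounded annually, EAR = 5.230%
Sterling Lending: (1 + 0.0512/365)^365 − 1 = 5.253%
The highest effective annual rate is Sterling Lending at 5.253%.

Sterling Lending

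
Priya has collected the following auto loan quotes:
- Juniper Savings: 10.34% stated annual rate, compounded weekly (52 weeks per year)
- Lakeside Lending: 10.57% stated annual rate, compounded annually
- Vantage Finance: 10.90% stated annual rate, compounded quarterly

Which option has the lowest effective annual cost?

Juniper Savings: (1 + 0.1034/52)^52 − 1 = 10.882%
Lakeside Lending: compounded annually, EAR = 10.570%
Vantage Finance: (1 + 0.1090/4)^4 − 1 = 11.354%
The lowest effective annual rate is Lakeside Lending at 10.570%.

Lakeside Lending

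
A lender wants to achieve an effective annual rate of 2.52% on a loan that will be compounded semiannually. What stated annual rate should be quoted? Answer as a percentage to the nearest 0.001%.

(1 + r/2)^2 − 1 = 0.0252, so 1 + r/2 = 1.0252^(1/2).
r/2 = 0.012522, so r = 0.025043 = 2.504%.

2.504%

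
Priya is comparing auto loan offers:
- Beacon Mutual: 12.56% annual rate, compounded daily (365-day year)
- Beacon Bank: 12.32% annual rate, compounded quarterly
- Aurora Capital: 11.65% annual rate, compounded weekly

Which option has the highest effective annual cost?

Beacon Mutual

Beacon Mutual: (1 + 0.1256/365)^365 − 1 = 13.380%
Beacon Bank: (1 + 0.1232/4)^4 − 1 = 12.901%
Aurora Capital: (1 + 0.1165/52)^52 − 1 = 12.341%
The highest effective annual rate is Beacon Mutual at 13.380%.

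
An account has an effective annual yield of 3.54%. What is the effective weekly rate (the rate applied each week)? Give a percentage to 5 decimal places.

The per-week rate i satisfies (1 + i)^52 = 1 + 0.0354.
i = 1.0354^(1/52) − 1 = 0.0006692 = 0.06692%.

0.06692%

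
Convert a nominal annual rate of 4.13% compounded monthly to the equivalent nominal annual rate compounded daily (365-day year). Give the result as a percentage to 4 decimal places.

EAR = (1 + 0.0413/12)^12 − 1 = 0.042091.
Solve (1 + r/365)^365 = 1.042091: r/365 = 1.042091^(1/365) − 1 = 0.000113, so r = 0.041231 = 4.1231%.

4.1231%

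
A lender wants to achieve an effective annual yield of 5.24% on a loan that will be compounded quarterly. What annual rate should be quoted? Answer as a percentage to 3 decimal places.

(1 + r/4)^4 − 1 = 0.0524, so 1 + r/4 = 1.0524^(1/4).
r/4 = 0.012850, so r = 0.051401 = 5.140%.

5.140%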